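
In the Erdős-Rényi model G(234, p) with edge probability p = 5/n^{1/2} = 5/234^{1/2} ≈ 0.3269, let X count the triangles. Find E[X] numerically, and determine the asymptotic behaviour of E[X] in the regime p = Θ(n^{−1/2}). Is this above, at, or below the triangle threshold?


Number of potential triangles: C(234, 3) = 2108184.
Each occurs with probability p³ ≈ (0.3269)³ ≈ 3.492096e-02.
By linearity: E[X] = C(234, 3)·p³ ≈ 2108184 · 3.492096e-02 ≈ 73619.8181.
Since α = 1/2 < 1, p = c/n^{1/2} ≫ 1/n is above the triangle threshold p ~ 1/n. Asymptotically E[X] ~ (c³/6)·n^{3(1−α)} = (5³/6)·n^{1.5} → ∞; triangles are abundant w.h.p.

E[X] ≈ 73619.8181; in regime p = Θ(1/n^{1/2}) E[X] diverges (above the triangle threshold p ~ 1/n).


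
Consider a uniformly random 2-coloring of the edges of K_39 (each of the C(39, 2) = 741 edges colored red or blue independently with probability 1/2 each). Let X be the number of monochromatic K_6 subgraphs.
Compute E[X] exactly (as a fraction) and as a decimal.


Let X = Σ_S X_S over the C(39, 6) = 3262623 subsets S of size 6, where X_S = 1 if the K_6 on S is monochromatic.
For a fixed S, the K_6 on S has C(6, 2) = 15 edges. P[all 15 edges red] = (1/2)^15, and likewise for blue, so P[monochromatic] = 2·(1/2)^15 = 2^{1 − 15} = 1/16384.
Summing: E[X] = C(39, 6) · 2^{1 − 15} = 3262623 · 1/16384 = 3262623/16384.
Numerically: E[X] ≈ 199.135.

E[X] = C(39,6)·2^(1−C(6,2)) = 3262623/16384 ≈ 199.135.


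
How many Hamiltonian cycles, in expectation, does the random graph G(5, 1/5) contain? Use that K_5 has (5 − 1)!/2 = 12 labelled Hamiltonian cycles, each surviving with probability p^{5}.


K_5 has (5 − 1)!/2 = 12 labelled Hamiltonian cycles.
For each such Hamiltonian cycle H, let X_H = 1 if all 5 edges of H are present in G. Then P[X_H = 1] = p^{5} = (1/5)^{5} = 1/3125.
By linearity of expectation: E[X] = Σ_H E[X_H] = 12 · p^{5} = 12 · 1/3125 = 12/3125.
Numerically: E[X] ≈ 0.00384.

E[X] = 12 · (1/5)^{5} = 12/3125 ≈ 0.00384.


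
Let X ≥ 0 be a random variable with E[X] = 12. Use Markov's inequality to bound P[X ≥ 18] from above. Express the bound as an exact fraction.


μ = E[X] = 12, a = 18.
Markov: P[X ≥ 18] ≤ μ/a = (12)/18 = 2/3.
Numerically: ≈ 0.667.
(Since a = 18 > μ = 12.000, the bound 2/3 is < 1 and informative.)

P[X ≥ 18] ≤ 2/3 ≈ 0.667.


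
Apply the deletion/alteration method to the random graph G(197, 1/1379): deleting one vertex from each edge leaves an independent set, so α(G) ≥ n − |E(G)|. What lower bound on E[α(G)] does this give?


E[|E(G)|] = C(197, 2)·p = 19306 · (1/1379) = 14.
E[α(G)] ≥ n − E[|E(G)|] = 197 − 14 = 183.
Numerically: ≈ 183.00000.
(This is only a lower bound; the true E[α(G)] may be larger.)

E[α(G)] ≥ 183 ≈ 183.00000.


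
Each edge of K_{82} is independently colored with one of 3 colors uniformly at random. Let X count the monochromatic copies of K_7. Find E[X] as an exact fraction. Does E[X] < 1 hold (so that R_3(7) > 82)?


E[X] = C(82, 7) · 3^{1 − 21} = 3801756816 · 3^{−20} = 3801756816/3486784401.
As a reduced fraction: E[X] = 140805808/129140163 ≈ 1.09033.
Is E[X] < 1? NO.
Since E[X] ≥ 1, the first-moment bound is inconclusive at n = 82; it does NOT by itself certify R_3(7) > 82.

E[X] = 140805808/129140163 ≈ 1.09033; E[X] ≥ 1; first-moment method inconclusive here.


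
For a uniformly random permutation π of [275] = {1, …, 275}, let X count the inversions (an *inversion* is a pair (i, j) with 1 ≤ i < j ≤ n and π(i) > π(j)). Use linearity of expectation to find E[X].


Write X = Σ X_I over the C(275, 2) = 37675 pairs i < j, with X_I the indicator of one inversion.
There are 37675 indicators.
For each fixed pair i < j, the values π(i) and π(j) are two distinct elements of {1, …, 275} in uniformly random order; by symmetry P[π(i) > π(j)] = 1/2.
By linearity: E[X] = 37675 · (1/2) = C(275, 2) · (1/2) = 37675/2 = 37675/2 ≈ 18837.500.

E[X] = 37675/2 = 18837.500.


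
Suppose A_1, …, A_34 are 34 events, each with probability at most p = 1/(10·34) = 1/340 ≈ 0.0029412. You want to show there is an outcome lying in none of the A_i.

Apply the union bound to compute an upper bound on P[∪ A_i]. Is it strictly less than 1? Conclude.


Union bound: P[∪_{i=1}^{34} A_i] ≤ Σ_i P[A_i] ≤ 34·p = 34·(1/340) = 1/10.
Numerically: 1/10 ≈ 0.1000000.
Is 1/10 < 1? YES.
Since P[∪ A_i] ≤ 1/10 < 1, the complement has P[∩ A_i^c] ≥ 1 − 1/10 = 9/10 > 0, so some outcome avoids every A_i.

34·p = 1/10 ≈ 0.1000000; existence CERTIFIED by the union bound.


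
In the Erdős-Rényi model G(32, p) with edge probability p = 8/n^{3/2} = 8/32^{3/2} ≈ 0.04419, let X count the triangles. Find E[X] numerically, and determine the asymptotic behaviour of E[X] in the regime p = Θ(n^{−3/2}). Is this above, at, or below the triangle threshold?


Number of potential triangles: C(32, 3) = 4960.
Each occurs with probability p³ ≈ (0.04419)³ ≈ 8.631675e-05.
By linearity: E[X] = C(32, 3)·p³ ≈ 4960 · 8.631675e-05 ≈ 0.4281.
Since α = 3/2 > 1, p = c/n^{3/2} = o(1/n) is below the triangle threshold p ~ 1/n. Asymptotically E[X] ~ (c³/6)·n^{3(1−α)} = (8³/6)·n^{-1.5} → 0, so by Markov's inequality G has no triangles w.h.p.

E[X] ≈ 0.4281; in regime p = Θ(1/n^{3/2}) E[X] tends to 0 (below the triangle threshold p ~ 1/n).


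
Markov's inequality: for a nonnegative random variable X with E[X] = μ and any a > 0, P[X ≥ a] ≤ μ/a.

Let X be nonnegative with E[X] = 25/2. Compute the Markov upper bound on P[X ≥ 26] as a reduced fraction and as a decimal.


μ = E[X] = 25/2, a = 26.
Markov: P[X ≥ 26] ≤ μ/a = (25/2)/26 = 25/52.
Numerically: ≈ 0.480769.
(Since a = 26 > μ = 12.500000, the bound 25/52 is < 1 and informative.)

P[X ≥ 26] ≤ 25/52 ≈ 0.480769.


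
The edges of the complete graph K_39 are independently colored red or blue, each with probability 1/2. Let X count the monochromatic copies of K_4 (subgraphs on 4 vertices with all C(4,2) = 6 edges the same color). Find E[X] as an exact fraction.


Let X = Σ_S X_S over the C(39, 4) = 82251 subsets S of size 4, where X_S = 1 if the K_4 on S is monochromatic.
For a fixed S, the K_4 on S has C(4, 2) = 6 edges. P[all 6 edges red] = (1/2)^6, and likewise for blue, so P[monochromatic] = 2·(1/2)^6 = 2^{1 − 6} = 1/32.
By linearity of expectation: E[X] = C(39, 4) · 2^{1 − 6} = 82251 · 1/32 = 82251/32.
Numerically: E[X] ≈ 2570.34375.

E[X] = C(39,4)·2^(1−C(4,2)) = 82251/32 ≈ 2570.34375.


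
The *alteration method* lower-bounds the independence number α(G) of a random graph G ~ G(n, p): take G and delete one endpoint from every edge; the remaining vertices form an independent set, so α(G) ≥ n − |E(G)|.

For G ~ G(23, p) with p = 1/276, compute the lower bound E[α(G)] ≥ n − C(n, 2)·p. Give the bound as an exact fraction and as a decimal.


E[|E(G)|] = C(23, 2)·p = 253 · (1/276) = 11/12.
E[α(G)] ≥ n − E[|E(G)|] = 23 − 11/12 = 265/12.
Numerically: ≈ 22.08333.
(This is only a lower bound; the true E[α(G)] may be larger.)

E[α(G)] ≥ 265/12 ≈ 22.08333.


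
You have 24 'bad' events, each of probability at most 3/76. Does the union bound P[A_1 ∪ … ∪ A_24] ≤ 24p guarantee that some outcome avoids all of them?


Union bound: P[∪_{i=1}^{24} A_i] ≤ Σ_i P[A_i] ≤ 24·p = 24·(3/76) = 18/19.
Numerically: 18/19 ≈ 0.947368.
Is 18/19 < 1? YES.
Since P[∪ A_i] ≤ 18/19 < 1, the complement has P[∩ A_i^c] ≥ 1 − 18/19 = 1/19 > 0, so some outcome avoids every A_i.

24·p = 18/19 ≈ 0.947368; existence CERTIFIED by the union bound.


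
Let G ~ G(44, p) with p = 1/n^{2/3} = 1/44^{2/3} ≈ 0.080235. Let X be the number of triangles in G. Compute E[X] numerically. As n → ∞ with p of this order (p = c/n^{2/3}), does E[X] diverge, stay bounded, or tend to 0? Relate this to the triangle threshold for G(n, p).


Number of potential triangles: C(44, 3) = 13244.
Each occurs with probability p³ ≈ (0.080235)³ ≈ 5.1652893e-04.
By linearity: E[X] = C(44, 3)·p³ ≈ 13244 · 5.1652893e-04 ≈ 6.84091.
Since α = 2/3 < 1, p = c/n^{2/3} ≫ 1/n is above the triangle threshold p ~ 1/n. Asymptotically E[X] ~ (c³/6)·n^{3(1−α)} = (1³/6)·n^{1} → ∞; triangles are abundant w.h.p.

E[X] ≈ 6.84091; in regime p = Θ(1/n^{2/3}) E[X] diverges (above the triangle threshold p ~ 1/n).


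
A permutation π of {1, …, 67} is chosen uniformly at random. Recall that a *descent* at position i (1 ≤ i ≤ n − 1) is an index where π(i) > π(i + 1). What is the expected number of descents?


Write X = Σ X_I over i = 1, …, 66, with X_I the indicator of one descent.
There are 66 indicators.
For each fixed i, the pair (π(i), π(i+1)) is a uniformly random ordered pair of distinct values from {1, …, 67}; by symmetry P[π(i) > π(i+1)] = 1/2.
By linearity: E[X] = 66 · (1/2) = (67 − 1) · (1/2) = 33 ≈ 33.000.

E[X] = 33 = 33.000.


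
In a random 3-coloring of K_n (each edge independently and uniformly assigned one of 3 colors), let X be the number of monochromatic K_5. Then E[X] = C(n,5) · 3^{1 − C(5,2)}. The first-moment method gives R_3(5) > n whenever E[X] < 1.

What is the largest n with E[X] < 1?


We need C(n, 5) · 3^{1 − 10} < 1, i.e. C(n, 5) < 3^{10 − 1} = 19683.
Check values of n near the boundary:
  n = 14: C(14, 5) = 2002; 2002 < 19683? YES
  n = 15: C(15, 5) = 3003; 3003 < 19683? YES
  n = 16: C(16, 5) = 4368; 4368 < 19683? YES
  n = 17: C(17, 5) = 6188; 6188 < 19683? YES
  n = 18: C(18, 5) = 8568; 8568 < 19683? YES
  n = 19: C(19, 5) = 11628; 11628 < 19683? YES
  n = 20: C(20, 5) = 15504; 15504 < 19683? YES
  n = 21: C(21, 5) = 20349; 20349 < 19683? NO
The largest n with C(n, 5) < 19683 is n = 20 (where E[X] = 5168/6561 ≈ 0.7876848). Hence R_3(5) > 20, i.e. R_3(5) ≥ 21.

Largest n = 20; hence R_3(5) > 20.


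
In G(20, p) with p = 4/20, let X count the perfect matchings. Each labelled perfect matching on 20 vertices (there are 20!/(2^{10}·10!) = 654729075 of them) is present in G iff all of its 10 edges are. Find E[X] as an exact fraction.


K_20 has 20!/(2^{10}·10!) = 654729075 labelled perfect matchings.
For each such perfect matching H, let X_H = 1 if all 10 edges of H are present in G. Then P[X_H = 1] = p^{10} = (1/5)^{10} = 1/9765625.
By linearity of expectation: E[X] = Σ_H E[X_H] = 654729075 · p^{10} = 654729075 · 1/9765625 = 26189163/390625.
Numerically: E[X] ≈ 67.

E[X] = 654729075 · (1/5)^{10} = 26189163/390625 ≈ 67.


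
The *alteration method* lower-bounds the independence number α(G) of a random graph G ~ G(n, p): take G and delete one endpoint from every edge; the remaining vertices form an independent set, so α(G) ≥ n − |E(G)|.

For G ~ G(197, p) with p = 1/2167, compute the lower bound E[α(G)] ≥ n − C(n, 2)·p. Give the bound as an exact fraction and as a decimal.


E[|E(G)|] = C(197, 2)·p = 19306 · (1/2167) = 98/11.
E[α(G)] ≥ n − E[|E(G)|] = 197 − 98/11 = 2069/11.
Numerically: ≈ 188.090909.
(This is only a lower bound; the true E[α(G)] may be larger.)

E[α(G)] ≥ 2069/11 ≈ 188.090909.


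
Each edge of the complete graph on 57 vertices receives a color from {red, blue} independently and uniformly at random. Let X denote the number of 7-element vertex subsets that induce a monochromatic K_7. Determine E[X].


Let X = Σ_S X_S over the C(57, 7) = 264385836 subsets S of size 7, where X_S = 1 if the K_7 on S is monochromatic.
For a fixed S, the K_7 on S has C(7, 2) = 21 edges. P[all 21 edges red] = (1/2)^21, and likewise for blue, so P[monochromatic] = 2·(1/2)^21 = 2^{1 − 21} = 1/1048576.
By linearity of expectation: E[X] = C(57, 7) · 2^{1 − 21} = 264385836 · 1/1048576 = 66096459/262144.
Numerically: E[X] ≈ 252.1380.

E[X] = C(57,7)·2^(1−C(7,2)) = 66096459/262144 ≈ 252.1380.


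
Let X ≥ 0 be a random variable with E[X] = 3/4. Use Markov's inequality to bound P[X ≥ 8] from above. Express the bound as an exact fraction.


μ = E[X] = 3/4, a = 8.
Markov: P[X ≥ 8] ≤ μ/a = (3/4)/8 = 3/32.
Numerically: ≈ 0.09375.
(Since a = 8 > μ = 0.75000, the bound 3/32 is < 1 and informative.)

P[X ≥ 8] ≤ 3/32 ≈ 0.09375.


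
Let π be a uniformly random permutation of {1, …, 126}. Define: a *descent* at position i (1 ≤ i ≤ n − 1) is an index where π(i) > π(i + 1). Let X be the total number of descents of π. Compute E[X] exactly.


Write X = Σ X_I over i = 1, …, 125, with X_I the indicator of one descent.
There are 125 indicators.
For each fixed i, the pair (π(i), π(i+1)) is a uniformly random ordered pair of distinct values from {1, …, 126}; by symmetry P[π(i) > π(i+1)] = 1/2.
By linearity: E[X] = 125 · (1/2) = (126 − 1) · (1/2) = 125/2 ≈ 62.5000.

E[X] = 125/2 = 62.5000.


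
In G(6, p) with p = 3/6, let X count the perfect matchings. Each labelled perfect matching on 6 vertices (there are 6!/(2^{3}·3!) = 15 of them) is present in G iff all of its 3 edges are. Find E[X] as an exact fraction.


K_6 has 6!/(2^{3}·3!) = 15 labelled perfect matchings.
For each such perfect matching H, let X_H = 1 if all 3 edges of H are present in G. Then P[X_H = 1] = p^{3} = (1/2)^{3} = 1/8.
By linearity: E[X] = Σ_H E[X_H] = 15 · p^{3} = 15 · 1/8 = 15/8.
Numerically: E[X] ≈ 1.875.

E[X] = 15 · (1/2)^{3} = 15/8 ≈ 1.875.


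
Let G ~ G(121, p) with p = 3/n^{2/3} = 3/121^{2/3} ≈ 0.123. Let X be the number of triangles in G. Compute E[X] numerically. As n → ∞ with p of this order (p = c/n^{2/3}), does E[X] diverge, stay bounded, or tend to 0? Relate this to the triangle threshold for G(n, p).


Number of potential triangles: C(121, 3) = 287980.
Each occurs with probability p³ ≈ (0.123)³ ≈ 1.84414e-03.
By linearity: E[X] = C(121, 3)·p³ ≈ 287980 · 1.84414e-03 ≈ 531.074.
Since α = 2/3 < 1, p = c/n^{2/3} ≫ 1/n is above the triangle threshold p ~ 1/n. Asymptotically E[X] ~ (c³/6)·n^{3(1−α)} = (3³/6)·n^{1} → ∞; triangles are abundant w.h.p.

E[X] ≈ 531.074; in regime p = Θ(1/n^{2/3}) E[X] diverges (above the triangle threshold p ~ 1/n).


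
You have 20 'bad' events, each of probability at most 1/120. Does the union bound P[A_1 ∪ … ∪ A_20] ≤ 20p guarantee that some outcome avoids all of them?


Union bound: P[∪_{i=1}^{20} A_i] ≤ Σ_i P[A_i] ≤ 20·p = 20·(1/120) = 1/6.
Numerically: 1/6 ≈ 0.167.
Is 1/6 < 1? YES.
Since P[∪ A_i] ≤ 1/6 < 1, the complement has P[∩ A_i^c] ≥ 1 − 1/6 = 5/6 > 0, so some outcome avoids every A_i.

20·p = 1/6 ≈ 0.167; existence CERTIFIED by the union bound.


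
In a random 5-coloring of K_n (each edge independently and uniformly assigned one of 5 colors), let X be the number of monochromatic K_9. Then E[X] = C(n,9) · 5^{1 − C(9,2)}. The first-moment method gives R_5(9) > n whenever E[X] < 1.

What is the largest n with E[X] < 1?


We need C(n, 9) · 5^{1 − 36} < 1, i.e. C(n, 9) < 5^{36 − 1} = 2910383045673370361328125.
Check values of n near the boundary:
  n = 2168: C(2168, 9) = 2867804175977929537095120; 2867804175977929537095120 < 2910383045673370361328125? YES
  n = 2169: C(2169, 9) = 2879753360044504243499683; 2879753360044504243499683 < 2910383045673370361328125? YES
  n = 2170: C(2170, 9) = 2891746779868845075610510; 2891746779868845075610510 < 2910383045673370361328125? YES
  n = 2171: C(2171, 9) = 2903784578674959601827205; 2903784578674959601827205 < 2910383045673370361328125? YES
  n = 2172: C(2172, 9) = 2915866900084148060642020; 2915866900084148060642020 < 2910383045673370361328125? NO
  n = 2173: C(2173, 9) = 2927993888115921319674265; 2927993888115921319674265 < 2910383045673370361328125? NO
The largest n with C(n, 9) < 2910383045673370361328125 is n = 2171 (where E[X] = 580756915734991920365441/582076609134674072265625 ≈ 0.9977328). Hence R_5(9) > 2171, i.e. R_5(9) ≥ 2172.

Largest n = 2171; hence R_5(9) > 2171.


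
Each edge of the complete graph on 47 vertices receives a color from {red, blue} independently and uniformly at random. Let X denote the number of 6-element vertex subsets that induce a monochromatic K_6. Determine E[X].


Let X = Σ_S X_S over the C(47, 6) = 10737573 subsets S of size 6, where X_S = 1 if the K_6 on S is monochromatic.
For a fixed S, the K_6 on S has C(6, 2) = 15 edges. P[all 15 edges red] = (1/2)^15, and likewise for blue, so P[monochromatic] = 2·(1/2)^15 = 2^{1 − 15} = 1/16384.
By linearity: E[X] = C(47, 6) · 2^{1 − 15} = 10737573 · 1/16384 = 10737573/16384.
Numerically: E[X] ≈ 655.369446.

E[X] = C(47,6)·2^(1−C(6,2)) = 10737573/16384 ≈ 655.369446.


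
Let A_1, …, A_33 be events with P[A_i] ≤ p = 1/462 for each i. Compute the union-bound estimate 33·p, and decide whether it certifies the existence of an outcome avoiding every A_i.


Union bound: P[∪_{i=1}^{33} A_i] ≤ Σ_i P[A_i] ≤ 33·p = 33·(1/462) = 1/14.
Numerically: 1/14 ≈ 0.0714286.
Is 1/14 < 1? YES.
Since P[∪ A_i] ≤ 1/14 < 1, the complement has P[∩ A_i^c] ≥ 1 − 1/14 = 13/14 > 0, so some outcome avoids every A_i.

33·p = 1/14 ≈ 0.0714286; existence CERTIFIED by the union bound.


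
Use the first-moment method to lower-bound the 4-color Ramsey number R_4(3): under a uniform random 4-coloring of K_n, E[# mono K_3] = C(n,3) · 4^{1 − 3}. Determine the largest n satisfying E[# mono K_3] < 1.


We need C(n, 3) · 4^{1 − 3} < 1, i.e. C(n, 3) < 4^{3 − 1} = 16.
Check values of n near the boundary:
  n = 3: C(3, 3) = 1; 1 < 16? YES
  n = 4: C(4, 3) = 4; 4 < 16? YES
  n = 5: C(5, 3) = 10; 10 < 16? YES
  n = 6: C(6, 3) = 20; 20 < 16? NO
  n = 7: C(7, 3) = 35; 35 < 16? NO
The largest n with C(n, 3) < 16 is n = 5 (where E[X] = 5/8 ≈ 0.625). Hence R_4(3) > 5, i.e. R_4(3) ≥ 6.

Largest n = 5; hence R_4(3) > 5.


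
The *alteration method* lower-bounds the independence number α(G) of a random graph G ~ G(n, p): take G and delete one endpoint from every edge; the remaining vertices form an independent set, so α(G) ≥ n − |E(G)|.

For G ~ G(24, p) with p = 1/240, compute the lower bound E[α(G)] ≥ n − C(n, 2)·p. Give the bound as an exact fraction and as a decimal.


E[|E(G)|] = C(24, 2)·p = 276 · (1/240) = 23/20.
E[α(G)] ≥ n − E[|E(G)|] = 24 − 23/20 = 457/20.
Numerically: ≈ 22.850.
(This is only a lower bound; the true E[α(G)] may be larger.)

E[α(G)] ≥ 457/20 ≈ 22.850.


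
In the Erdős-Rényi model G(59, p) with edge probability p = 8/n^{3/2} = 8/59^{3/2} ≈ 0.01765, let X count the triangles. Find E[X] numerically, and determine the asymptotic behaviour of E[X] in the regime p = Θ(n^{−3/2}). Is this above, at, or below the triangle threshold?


Number of potential triangles: C(59, 3) = 32509.
Each occurs with probability p³ ≈ (0.01765)³ ≈ 5.500927e-06.
By linearity: E[X] = C(59, 3)·p³ ≈ 32509 · 5.500927e-06 ≈ 0.1788.
Since α = 3/2 > 1, p = c/n^{3/2} = o(1/n) is below the triangle threshold p ~ 1/n. Asymptotically E[X] ~ (c³/6)·n^{3(1−α)} = (8³/6)·n^{-1.5} → 0, so by Markov's inequality G has no triangles w.h.p.

E[X] ≈ 0.1788; in regime p = Θ(1/n^{3/2}) E[X] tends to 0 (below the triangle threshold p ~ 1/n).


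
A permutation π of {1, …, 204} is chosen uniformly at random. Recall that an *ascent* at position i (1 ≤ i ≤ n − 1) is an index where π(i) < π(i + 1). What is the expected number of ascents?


Write X = Σ X_I over i = 1, …, 203, with X_I the indicator of one ascent.
There are 203 indicators.
For each fixed i, the pair (π(i), π(i+1)) is a uniformly random ordered pair of distinct values from {1, …, 204}; by symmetry P[π(i) < π(i+1)] = 1/2.
By linearity: E[X] = 203 · (1/2) = (204 − 1) · (1/2) = 203/2 ≈ 101.500000.

E[X] = 203/2 = 101.500000.


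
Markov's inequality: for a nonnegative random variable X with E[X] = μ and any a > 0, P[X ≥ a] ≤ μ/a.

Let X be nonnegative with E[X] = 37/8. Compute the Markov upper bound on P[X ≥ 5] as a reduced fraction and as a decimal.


μ = E[X] = 37/8, a = 5.
Markov: P[X ≥ 5] ≤ μ/a = (37/8)/5 = 37/40.
Numerically: ≈ 0.925000.
(Since a = 5 > μ = 4.625000, the bound 37/40 is < 1 and informative.)

P[X ≥ 5] ≤ 37/40 ≈ 0.925000.


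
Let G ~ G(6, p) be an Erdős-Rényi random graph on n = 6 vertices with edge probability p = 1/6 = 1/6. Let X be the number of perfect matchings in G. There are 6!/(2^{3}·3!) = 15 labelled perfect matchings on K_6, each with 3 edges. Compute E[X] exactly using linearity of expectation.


K_6 has 6!/(2^{3}·3!) = 15 labelled perfect matchings.
For each such perfect matching H, let X_H = 1 if all 3 edges of H are present in G. Then P[X_H = 1] = p^{3} = (1/6)^{3} = 1/216.
Summing the indicators: E[X] = Σ_H E[X_H] = 15 · p^{3} = 15 · 1/216 = 5/72.
Numerically: E[X] ≈ 0.06944.

E[X] = 15 · (1/6)^{3} = 5/72 ≈ 0.06944.


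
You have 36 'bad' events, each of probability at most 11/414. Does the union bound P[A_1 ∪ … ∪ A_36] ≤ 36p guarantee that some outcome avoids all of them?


Union bound: P[∪_{i=1}^{36} A_i] ≤ Σ_i P[A_i] ≤ 36·p = 36·(11/414) = 22/23.
Numerically: 22/23 ≈ 0.95652.
Is 22/23 < 1? YES.
Since P[∪ A_i] ≤ 22/23 < 1, the complement has P[∩ A_i^c] ≥ 1 − 22/23 = 1/23 > 0, so some outcome avoids every A_i.

36·p = 22/23 ≈ 0.95652; existence CERTIFIED by the union bound.


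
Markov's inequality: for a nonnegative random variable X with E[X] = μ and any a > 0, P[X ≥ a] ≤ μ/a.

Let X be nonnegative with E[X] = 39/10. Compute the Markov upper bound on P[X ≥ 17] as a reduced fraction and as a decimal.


μ = E[X] = 39/10, a = 17.
Markov: P[X ≥ 17] ≤ μ/a = (39/10)/17 = 39/170.
Numerically: ≈ 0.2294.
(Since a = 17 > μ = 3.9000, the bound 39/170 is < 1 and informative.)

P[X ≥ 17] ≤ 39/170 ≈ 0.2294.


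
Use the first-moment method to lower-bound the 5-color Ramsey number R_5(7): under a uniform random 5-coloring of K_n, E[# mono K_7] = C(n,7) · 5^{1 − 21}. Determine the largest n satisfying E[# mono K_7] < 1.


We need C(n, 7) · 5^{1 − 21} < 1, i.e. C(n, 7) < 5^{21 − 1} = 95367431640625.
Check values of n near the boundary:
  n = 332: C(332, 7) = 82772214646616; 82772214646616 < 95367431640625? YES
  n = 333: C(333, 7) = 84549532139028; 84549532139028 < 95367431640625? YES
  n = 334: C(334, 7) = 86359460961576; 86359460961576 < 95367431640625? YES
  n = 335: C(335, 7) = 88202498238195; 88202498238195 < 95367431640625? YES
  n = 336: C(336, 7) = 90079147136880; 90079147136880 < 95367431640625? YES
  n = 337: C(337, 7) = 91989916924632; 91989916924632 < 95367431640625? YES
  n = 338: C(338, 7) = 93935323022736; 93935323022736 < 95367431640625? YES
  n = 339: C(339, 7) = 95915887062372; 95915887062372 < 95367431640625? NO
The largest n with C(n, 7) < 95367431640625 is n = 338 (where E[X] = 93935323022736/95367431640625 ≈ 0.984983). Hence R_5(7) > 338, i.e. R_5(7) ≥ 339.

Largest n = 338; hence R_5(7) > 338.


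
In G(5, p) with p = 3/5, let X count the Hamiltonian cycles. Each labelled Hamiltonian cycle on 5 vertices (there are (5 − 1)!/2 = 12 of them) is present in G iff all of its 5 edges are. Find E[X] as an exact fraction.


K_5 has (5 − 1)!/2 = 12 labelled Hamiltonian cycles.
For each such Hamiltonian cycle H, let X_H = 1 if all 5 edges of H are present in G. Then P[X_H = 1] = p^{5} = (3/5)^{5} = 243/3125.
By linearity: E[X] = Σ_H E[X_H] = 12 · p^{5} = 12 · 243/3125 = 2916/3125.
Numerically: E[X] ≈ 0.9331.

E[X] = 12 · (3/5)^{5} = 2916/3125 ≈ 0.9331.


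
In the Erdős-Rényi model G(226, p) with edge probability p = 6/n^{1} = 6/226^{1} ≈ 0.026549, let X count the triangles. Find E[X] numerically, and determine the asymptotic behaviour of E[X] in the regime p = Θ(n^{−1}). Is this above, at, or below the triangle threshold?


Number of potential triangles: C(226, 3) = 1898400.
Each occurs with probability p³ ≈ (0.026549)³ ≈ 1.8712354e-05.
By linearity: E[X] = C(226, 3)·p³ ≈ 1898400 · 1.8712354e-05 ≈ 35.52353.
Here α = 1, so p = 6/n is exactly at the triangle threshold p ~ 1/n. Asymptotically E[X] → c³/6 = 6³/6 = 36 ≈ 36.00000, a bounded constant. In this regime the triangle count is asymptotically Poisson(c³/6).

E[X] ≈ 35.52353; in regime p = Θ(1/n^{1}) E[X] stays bounded (at the triangle threshold p ~ 1/n).


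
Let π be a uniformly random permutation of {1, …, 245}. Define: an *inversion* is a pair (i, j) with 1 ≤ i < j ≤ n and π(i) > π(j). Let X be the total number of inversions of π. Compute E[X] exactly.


Write X = Σ X_I over the C(245, 2) = 29890 pairs i < j, with X_I the indicator of one inversion.
There are 29890 indicators.
For each fixed pair i < j, the values π(i) and π(j) are two distinct elements of {1, …, 245} in uniformly random order; by symmetry P[π(i) > π(j)] = 1/2.
By linearity: E[X] = 29890 · (1/2) = C(245, 2) · (1/2) = 29890/2 = 14945 ≈ 14945.00000.

E[X] = 14945 = 14945.00000.


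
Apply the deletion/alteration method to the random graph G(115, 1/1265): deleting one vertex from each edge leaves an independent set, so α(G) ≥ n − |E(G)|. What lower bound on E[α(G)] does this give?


E[|E(G)|] = C(115, 2)·p = 6555 · (1/1265) = 57/11.
E[α(G)] ≥ n − E[|E(G)|] = 115 − 57/11 = 1208/11.
Numerically: ≈ 109.818182.
(This is only a lower bound; the true E[α(G)] may be larger.)

E[α(G)] ≥ 1208/11 ≈ 109.818182.


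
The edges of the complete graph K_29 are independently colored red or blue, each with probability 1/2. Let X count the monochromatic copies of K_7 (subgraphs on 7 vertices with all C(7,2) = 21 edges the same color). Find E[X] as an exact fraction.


Let X = Σ_S X_S over the C(29, 7) = 1560780 subsets S of size 7, where X_S = 1 if the K_7 on S is monochromatic.
For a fixed S, the K_7 on S has C(7, 2) = 21 edges. P[all 21 edges red] = (1/2)^21, and likewise for blue, so P[monochromatic] = 2·(1/2)^21 = 2^{1 − 21} = 1/1048576.
By linearity: E[X] = C(29, 7) · 2^{1 − 21} = 1560780 · 1/1048576 = 390195/262144.
Numerically: E[X] ≈ 1.4885.

E[X] = C(29,7)·2^(1−C(7,2)) = 390195/262144 ≈ 1.4885.


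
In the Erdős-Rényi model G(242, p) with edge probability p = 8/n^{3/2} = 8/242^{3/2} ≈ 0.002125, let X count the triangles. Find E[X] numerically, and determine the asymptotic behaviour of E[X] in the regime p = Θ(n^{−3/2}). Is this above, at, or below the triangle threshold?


Number of potential triangles: C(242, 3) = 2332880.
Each occurs with probability p³ ≈ (0.002125)³ ≈ 9.596234e-09.
By linearity: E[X] = C(242, 3)·p³ ≈ 2332880 · 9.596234e-09 ≈ 0.0224.
Since α = 3/2 > 1, p = c/n^{3/2} = o(1/n) is below the triangle threshold p ~ 1/n. Asymptotically E[X] ~ (c³/6)·n^{3(1−α)} = (8³/6)·n^{-1.5} → 0, so by Markov's inequality G has no triangles w.h.p.

E[X] ≈ 0.0224; in regime p = Θ(1/n^{3/2}) E[X] tends to 0 (below the triangle threshold p ~ 1/n).


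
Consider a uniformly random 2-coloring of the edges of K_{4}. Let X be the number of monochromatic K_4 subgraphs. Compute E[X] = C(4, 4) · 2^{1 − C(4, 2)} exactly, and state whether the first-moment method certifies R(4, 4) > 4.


E[X] = C(4, 4) · 2^{1 − 6} = 1 · 2^{−5} = 1/32.
As a reduced fraction: E[X] = 1/32 ≈ 0.031.
Is E[X] < 1? YES.
Since E[X] < 1, there exists a 2-coloring of K_{4} with no monochromatic K_4; hence R(4, 4) > 4.

E[X] = 1/32 ≈ 0.031; E[X] < 1, so R(4, 4) > 4.


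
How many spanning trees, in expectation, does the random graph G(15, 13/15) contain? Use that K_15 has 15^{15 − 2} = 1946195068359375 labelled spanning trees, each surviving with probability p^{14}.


K_15 has 15^{15 − 2} = 1946195068359375 labelled spanning trees.
For each such spanning tree H, let X_H = 1 if all 14 edges of H are present in G. Then P[X_H = 1] = p^{14} = (13/15)^{14} = 3937376385699289/29192926025390625.
Summing the indicators: E[X] = Σ_H E[X_H] = 1946195068359375 · p^{14} = 1946195068359375 · 3937376385699289/29192926025390625 = 3937376385699289/15.
Numerically: E[X] ≈ 2.625e+14.

E[X] = 1946195068359375 · (13/15)^{14} = 3937376385699289/15 ≈ 2.625e+14.


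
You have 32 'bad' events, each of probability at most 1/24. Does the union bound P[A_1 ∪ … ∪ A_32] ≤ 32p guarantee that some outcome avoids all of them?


Union bound: P[∪_{i=1}^{32} A_i] ≤ Σ_i P[A_i] ≤ 32·p = 32·(1/24) = 4/3.
Numerically: 4/3 ≈ 1.3333333.
Is 4/3 < 1? NO.
Since the bound 4/3 is ≥ 1, the union bound is uninformative here; it does NOT by itself certify existence.

32·p = 4/3 ≈ 1.3333333; existence NOT certified by the union bound.


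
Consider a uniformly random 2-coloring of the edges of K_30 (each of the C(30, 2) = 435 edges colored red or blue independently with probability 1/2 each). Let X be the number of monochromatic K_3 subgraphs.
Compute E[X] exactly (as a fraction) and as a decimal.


Let X = Σ_S X_S over the C(30, 3) = 4060 subsets S of size 3, where X_S = 1 if the K_3 on S is monochromatic.
For a fixed S, the K_3 on S has C(3, 2) = 3 edges. P[all 3 edges red] = (1/2)^3, and likewise for blue, so P[monochromatic] = 2·(1/2)^3 = 2^{1 − 3} = 1/4.
By linearity: E[X] = C(30, 3) · 2^{1 − 3} = 4060 · 1/4 = 1015.
Numerically: E[X] ≈ 1015.000.

E[X] = C(30,3)·2^(1−C(3,2)) = 1015 ≈ 1015.000.


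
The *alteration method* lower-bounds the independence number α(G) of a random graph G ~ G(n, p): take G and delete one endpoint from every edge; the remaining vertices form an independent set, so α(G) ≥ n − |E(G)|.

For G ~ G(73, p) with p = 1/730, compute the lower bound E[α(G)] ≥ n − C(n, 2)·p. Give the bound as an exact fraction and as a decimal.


E[|E(G)|] = C(73, 2)·p = 2628 · (1/730) = 18/5.
E[α(G)] ≥ n − E[|E(G)|] = 73 − 18/5 = 347/5.
Numerically: ≈ 69.400.
(This is only a lower bound; the true E[α(G)] may be larger.)

E[α(G)] ≥ 347/5 ≈ 69.400.


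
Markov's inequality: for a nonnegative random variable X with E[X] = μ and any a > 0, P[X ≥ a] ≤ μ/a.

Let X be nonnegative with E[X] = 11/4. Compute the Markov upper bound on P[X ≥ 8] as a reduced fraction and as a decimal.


μ = E[X] = 11/4, a = 8.
Markov: P[X ≥ 8] ≤ μ/a = (11/4)/8 = 11/32.
Numerically: ≈ 0.3438.
(Since a = 8 > μ = 2.7500, the bound 11/32 is < 1 and informative.)

P[X ≥ 8] ≤ 11/32 ≈ 0.3438.


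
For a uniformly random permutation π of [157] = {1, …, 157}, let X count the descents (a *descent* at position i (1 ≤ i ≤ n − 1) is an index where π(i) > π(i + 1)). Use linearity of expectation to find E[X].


Write X = Σ X_I over i = 1, …, 156, with X_I the indicator of one descent.
There are 156 indicators.
For each fixed i, the pair (π(i), π(i+1)) is a uniformly random ordered pair of distinct values from {1, …, 157}; by symmetry P[π(i) > π(i+1)] = 1/2.
By linearity: E[X] = 156 · (1/2) = (157 − 1) · (1/2) = 78 ≈ 78.00000.

E[X] = 78 = 78.00000.


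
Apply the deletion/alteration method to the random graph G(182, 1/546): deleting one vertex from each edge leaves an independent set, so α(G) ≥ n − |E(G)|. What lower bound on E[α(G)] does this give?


E[|E(G)|] = C(182, 2)·p = 16471 · (1/546) = 181/6.
E[α(G)] ≥ n − E[|E(G)|] = 182 − 181/6 = 911/6.
Numerically: ≈ 151.833.
(This is only a lower bound; the true E[α(G)] may be larger.)

E[α(G)] ≥ 911/6 ≈ 151.833.


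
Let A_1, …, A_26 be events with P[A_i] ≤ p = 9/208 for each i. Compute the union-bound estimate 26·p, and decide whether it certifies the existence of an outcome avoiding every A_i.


Union bound: P[∪_{i=1}^{26} A_i] ≤ Σ_i P[A_i] ≤ 26·p = 26·(9/208) = 9/8.
Numerically: 9/8 ≈ 1.1250000.
Is 9/8 < 1? NO.
Since the bound 9/8 is ≥ 1, the union bound is uninformative here; it does NOT by itself certify existence.

26·p = 9/8 ≈ 1.1250000; existence NOT certified by the union bound.


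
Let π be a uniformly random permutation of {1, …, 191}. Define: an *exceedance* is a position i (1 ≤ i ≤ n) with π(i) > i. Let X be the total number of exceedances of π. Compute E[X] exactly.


Write X = Σ_{i=1}^{191} X_i, where X_i = 1_{π(i) > i}.
For each fixed i, π(i) is uniform over {1, …, 191} (marginal of a uniform permutation), so P[π(i) > i] = (n − i)/n. Summing: Σ_{i=1}^{191} (n − i)/n = (0 + 1 + … + 190)/191 = 191(191 − 1)/(2·191) = (191 − 1)/2.
Hence E[X] = Σ_{i=1}^{191} (191 − i)/191 = 95 ≈ 95.000000.

E[X] = 95 = 95.000000.


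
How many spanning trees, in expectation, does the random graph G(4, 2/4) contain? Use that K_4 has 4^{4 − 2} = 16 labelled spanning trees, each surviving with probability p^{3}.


K_4 has 4^{4 − 2} = 16 labelled spanning trees.
For each such spanning tree H, let X_H = 1 if all 3 edges of H are present in G. Then P[X_H = 1] = p^{3} = (1/2)^{3} = 1/8.
Summing the indicators: E[X] = Σ_H E[X_H] = 16 · p^{3} = 16 · 1/8 = 2.
Numerically: E[X] ≈ 2.

E[X] = 16 · (1/2)^{3} = 2 ≈ 2.


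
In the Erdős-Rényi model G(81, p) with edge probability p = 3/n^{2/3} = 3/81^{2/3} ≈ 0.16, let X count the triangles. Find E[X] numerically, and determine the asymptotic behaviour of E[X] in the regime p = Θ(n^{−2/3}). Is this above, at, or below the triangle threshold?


Number of potential triangles: C(81, 3) = 85320.
Each occurs with probability p³ ≈ (0.16)³ ≈ 4.11523e-03.
By linearity: E[X] = C(81, 3)·p³ ≈ 85320 · 4.11523e-03 ≈ 351.111.
Since α = 2/3 < 1, p = c/n^{2/3} ≫ 1/n is above the triangle threshold p ~ 1/n. Asymptotically E[X] ~ (c³/6)·n^{3(1−α)} = (3³/6)·n^{1} → ∞; triangles are abundant w.h.p.

E[X] ≈ 351.111; in regime p = Θ(1/n^{2/3}) E[X] diverges (above the triangle threshold p ~ 1/n).


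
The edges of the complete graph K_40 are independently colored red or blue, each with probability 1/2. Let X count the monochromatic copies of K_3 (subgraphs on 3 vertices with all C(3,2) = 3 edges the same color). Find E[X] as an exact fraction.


Let X = Σ_S X_S over the C(40, 3) = 9880 subsets S of size 3, where X_S = 1 if the K_3 on S is monochromatic.
For a fixed S, the K_3 on S has C(3, 2) = 3 edges. P[all 3 edges red] = (1/2)^3, and likewise for blue, so P[monochromatic] = 2·(1/2)^3 = 2^{1 − 3} = 1/4.
By linearity: E[X] = C(40, 3) · 2^{1 − 3} = 9880 · 1/4 = 2470.
Numerically: E[X] ≈ 2470.00000.

E[X] = C(40,3)·2^(1−C(3,2)) = 2470 ≈ 2470.00000.


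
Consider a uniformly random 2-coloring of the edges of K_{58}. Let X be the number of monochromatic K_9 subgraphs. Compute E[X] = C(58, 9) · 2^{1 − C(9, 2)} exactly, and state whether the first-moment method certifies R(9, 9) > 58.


E[X] = C(58, 9) · 2^{1 − 36} = 10648873950 · 2^{−35} = 10648873950/34359738368.
As a reduced fraction: E[X] = 5324436975/17179869184 ≈ 0.310.
Is E[X] < 1? YES.
Since E[X] < 1, there exists a 2-coloring of K_{58} with no monochromatic K_9; hence R(9, 9) > 58.

E[X] = 5324436975/17179869184 ≈ 0.310; E[X] < 1, so R(9, 9) > 58.


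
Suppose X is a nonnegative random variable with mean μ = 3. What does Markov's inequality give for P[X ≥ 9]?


μ = E[X] = 3, a = 9.
Markov: P[X ≥ 9] ≤ μ/a = (3)/9 = 1/3.
Numerically: ≈ 0.333.
(Since a = 9 > μ = 3.000, the bound 1/3 is < 1 and informative.)

P[X ≥ 9] ≤ 1/3 ≈ 0.333.


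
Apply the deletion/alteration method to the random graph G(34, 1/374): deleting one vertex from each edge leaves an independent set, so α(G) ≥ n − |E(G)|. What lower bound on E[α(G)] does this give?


E[|E(G)|] = C(34, 2)·p = 561 · (1/374) = 3/2.
E[α(G)] ≥ n − E[|E(G)|] = 34 − 3/2 = 65/2.
Numerically: ≈ 32.500000.
(This is only a lower bound; the true E[α(G)] may be larger.)

E[α(G)] ≥ 65/2 ≈ 32.500000.


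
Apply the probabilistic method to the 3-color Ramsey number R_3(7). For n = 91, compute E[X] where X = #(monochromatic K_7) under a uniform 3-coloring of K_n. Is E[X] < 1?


E[X] = C(91, 7) · 3^{1 − 21} = 8093990190 · 3^{−20} = 8093990190/3486784401.
As a reduced fraction: E[X] = 2697996730/1162261467 ≈ 2.3213.
Is E[X] < 1? NO.
Since E[X] ≥ 1, the first-moment bound is inconclusive at n = 91; it does NOT by itself certify R_3(7) > 91.

E[X] = 2697996730/1162261467 ≈ 2.3213; E[X] ≥ 1; first-moment method inconclusive here.


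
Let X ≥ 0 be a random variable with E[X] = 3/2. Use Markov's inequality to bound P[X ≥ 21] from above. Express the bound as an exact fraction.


μ = E[X] = 3/2, a = 21.
Markov: P[X ≥ 21] ≤ μ/a = (3/2)/21 = 1/14.
Numerically: ≈ 0.071429.
(Since a = 21 > μ = 1.500000, the bound 1/14 is < 1 and informative.)

P[X ≥ 21] ≤ 1/14 ≈ 0.071429.


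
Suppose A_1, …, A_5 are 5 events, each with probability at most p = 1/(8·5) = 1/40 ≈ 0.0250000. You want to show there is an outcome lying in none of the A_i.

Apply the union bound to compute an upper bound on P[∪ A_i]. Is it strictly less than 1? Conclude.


Union bound: P[∪_{i=1}^{5} A_i] ≤ Σ_i P[A_i] ≤ 5·p = 5·(1/40) = 1/8.
Numerically: 1/8 ≈ 0.1250000.
Is 1/8 < 1? YES.
Since P[∪ A_i] ≤ 1/8 < 1, the complement has P[∩ A_i^c] ≥ 1 − 1/8 = 7/8 > 0, so some outcome avoids every A_i.

5·p = 1/8 ≈ 0.1250000; existence CERTIFIED by the union bound.


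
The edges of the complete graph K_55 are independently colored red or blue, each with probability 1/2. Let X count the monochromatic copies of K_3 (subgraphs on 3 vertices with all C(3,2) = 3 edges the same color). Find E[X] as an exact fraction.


Let X = Σ_S X_S over the C(55, 3) = 26235 subsets S of size 3, where X_S = 1 if the K_3 on S is monochromatic.
For a fixed S, the K_3 on S has C(3, 2) = 3 edges. P[all 3 edges red] = (1/2)^3, and likewise for blue, so P[monochromatic] = 2·(1/2)^3 = 2^{1 − 3} = 1/4.
Summing: E[X] = C(55, 3) · 2^{1 − 3} = 26235 · 1/4 = 26235/4.
Numerically: E[X] ≈ 6558.75000.

E[X] = C(55,3)·2^(1−C(3,2)) = 26235/4 ≈ 6558.75000.


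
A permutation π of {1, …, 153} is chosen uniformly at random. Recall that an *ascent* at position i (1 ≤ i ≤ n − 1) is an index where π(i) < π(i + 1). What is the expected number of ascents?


Write X = Σ X_I over i = 1, …, 152, with X_I the indicator of one ascent.
There are 152 indicators.
For each fixed i, the pair (π(i), π(i+1)) is a uniformly random ordered pair of distinct values from {1, …, 153}; by symmetry P[π(i) < π(i+1)] = 1/2.
By linearity: E[X] = 152 · (1/2) = (153 − 1) · (1/2) = 76 ≈ 76.000000.

E[X] = 76 = 76.000000.


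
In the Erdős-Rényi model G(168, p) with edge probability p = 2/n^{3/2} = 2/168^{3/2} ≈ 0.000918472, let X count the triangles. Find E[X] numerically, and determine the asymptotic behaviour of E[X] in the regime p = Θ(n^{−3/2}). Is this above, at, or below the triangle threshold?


Number of potential triangles: C(168, 3) = 776216.
Each occurs with probability p³ ≈ (0.000918472)³ ≈ 7.74815356e-10.
By linearity: E[X] = C(168, 3)·p³ ≈ 776216 · 7.74815356e-10 ≈ 0.000601.
Since α = 3/2 > 1, p = c/n^{3/2} = o(1/n) is below the triangle threshold p ~ 1/n. Asymptotically E[X] ~ (c³/6)·n^{3(1−α)} = (2³/6)·n^{-1.5} → 0, so by Markov's inequality G has no triangles w.h.p.

E[X] ≈ 0.000601; in regime p = Θ(1/n^{3/2}) E[X] tends to 0 (below the triangle threshold p ~ 1/n).


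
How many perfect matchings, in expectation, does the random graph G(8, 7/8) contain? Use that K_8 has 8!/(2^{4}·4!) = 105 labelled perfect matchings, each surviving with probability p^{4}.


K_8 has 8!/(2^{4}·4!) = 105 labelled perfect matchings.
For each such perfect matching H, let X_H = 1 if all 4 edges of H are present in G. Then P[X_H = 1] = p^{4} = (7/8)^{4} = 2401/4096.
Summing the indicators: E[X] = Σ_H E[X_H] = 105 · p^{4} = 105 · 2401/4096 = 252105/4096.
Numerically: E[X] ≈ 61.5491.

E[X] = 105 · (7/8)^{4} = 252105/4096 ≈ 61.5491.


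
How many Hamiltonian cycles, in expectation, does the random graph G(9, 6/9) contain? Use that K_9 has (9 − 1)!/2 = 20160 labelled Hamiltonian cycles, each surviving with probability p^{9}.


K_9 has (9 − 1)!/2 = 20160 labelled Hamiltonian cycles.
For each such Hamiltonian cycle H, let X_H = 1 if all 9 edges of H are present in G. Then P[X_H = 1] = p^{9} = (2/3)^{9} = 512/19683.
By linearity of expectation: E[X] = Σ_H E[X_H] = 20160 · p^{9} = 20160 · 512/19683 = 1146880/2187.
Numerically: E[X] ≈ 524.408.

E[X] = 20160 · (2/3)^{9} = 1146880/2187 ≈ 524.408.
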